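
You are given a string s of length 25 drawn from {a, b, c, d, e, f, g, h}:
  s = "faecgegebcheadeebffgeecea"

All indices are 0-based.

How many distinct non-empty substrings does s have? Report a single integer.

302

rank | idx | suffix
   0 |  24 | a
   1 |  12 | adeebffgeecea
   2 |   1 | aecgegebcheadeebffgeecea
   3 |   8 | bcheadeebffgeecea
   4 |  16 | bffgeecea
   5 |  22 | cea
   6 |   3 | cgegebcheadeebffgeecea
   7 |   9 | cheadeebffgeecea
   8 |  13 | deebffgeecea
   9 |  23 | ea
  10 |  11 | eadeebffgeecea
  11 |   7 | ebcheadeebffgeecea
  12 |  15 | ebffgeecea
  13 |  21 | ecea
  14 |   2 | ecgegebcheadeebffgeecea
  15 |  14 | eebffgeecea
  16 |  20 | eecea
  17 |   5 | egebcheadeebffgeecea
  18 |   0 | faecgegebcheadeebffgeecea
  19 |  17 | ffgeecea
  20 |  18 | fgeecea
  21 |   6 | gebcheadeebffgeecea
  22 |  19 | geecea
  23 |   4 | gegebcheadeebffgeecea
  24 |  10 | headeebffgeecea

SA = [24, 12, 1, 8, 16, 22, 3, 9, 13, 23, 11, 7, 15, 21, 2, 14, 20, 5, 0, 17, 18, 6, 19, 4, 10]
[i] adj suffixes → lcp
  [1] 24/12 → 1 ('a')
  [2] 12/1 → 1 ('a')
  [3] 1/8 → 0 ('')
  [4] 8/16 → 1 ('b')
  [5] 16/22 → 0 ('')
  [6] 22/3 → 1 ('c')
  [7] 3/9 → 1 ('c')
  [8] 9/13 → 0 ('')
  [9] 13/23 → 0 ('')
  [10] 23/11 → 2 ('ea')
  [11] 11/7 → 1 ('e')
  [12] 7/15 → 2 ('eb')
  [13] 15/21 → 1 ('e')
  [14] 21/2 → 2 ('ec')
  [15] 2/14 → 1 ('e')
  [16] 14/20 → 2 ('ee')
  [17] 20/5 → 1 ('e')
  [18] 5/0 → 0 ('')
  [19] 0/17 → 1 ('f')
  [20] 17/18 → 1 ('f')
  [21] 18/6 → 0 ('')
  [22] 6/19 → 2 ('ge')
  [23] 19/4 → 2 ('ge')
  [24] 4/10 → 0 ('')

n(n+1)/2 = 25·26/2 = 325
Σ LCP = 0 + 1 + 1 + 0 + 1 + 0 + 1 + 1 + 0 + 0 + 2 + 1 + 2 + 1 + 2 + 1 + 2 + 1 + 0 + 1 + 1 + 0 + 2 + 2 + 0 = 23
distinct = 325 − 23 = 302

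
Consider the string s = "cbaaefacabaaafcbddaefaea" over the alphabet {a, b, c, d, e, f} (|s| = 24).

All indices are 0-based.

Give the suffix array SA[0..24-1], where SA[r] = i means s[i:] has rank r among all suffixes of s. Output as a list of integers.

[23, 10, 2, 11, 8, 6, 21, 3, 18, 12, 9, 1, 15, 7, 0, 14, 17, 16, 22, 4, 19, 5, 20, 13]

sorted suffixes:
  #0 SA[0]=23  'a'
  #1 SA[1]=10  'aaafcbddaefaea'
  #2 SA[2]=2  'aaefacabaaafcbddaefaea'
  #3 SA[3]=11  'aafcbddaefaea'
  #4 SA[4]=8  'abaaafcbddaefaea'
  #5 SA[5]=6  'acabaaafcbddaefaea'
  #6 SA[6]=21  'aea'
  #7 SA[7]=3  'aefacabaaafcbddaefaea'
  #8 SA[8]=18  'aefaea'
  #9 SA[9]=12  'afcbddaefaea'
  #10 SA[10]=9  'baaafcbddaefaea'
  #11 SA[11]=1  'baaefacabaaafcbddaefaea'
  #12 SA[12]=15  'bddaefaea'
  #13 SA[13]=7  'cabaaafcbddaefaea'
  #14 SA[14]=0  'cbaaefacabaaafcbddaefaea'
  #15 SA[15]=14  'cbddaefaea'
  #16 SA[16]=17  'daefaea'
  #17 SA[17]=16  'ddaefaea'
  #18 SA[18]=22  'ea'
  #19 SA[19]=4  'efacabaaafcbddaefaea'
  #20 SA[20]=19  'efaea'
  #21 SA[21]=5  'facabaaafcbddaefaea'
  #22 SA[22]=20  'faea'
  #23 SA[23]=13  'fcbddaefaea'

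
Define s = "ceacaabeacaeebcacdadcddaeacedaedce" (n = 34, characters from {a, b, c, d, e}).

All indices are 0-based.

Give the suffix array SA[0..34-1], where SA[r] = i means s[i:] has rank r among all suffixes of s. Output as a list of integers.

rank→(start, suffix):
  0 → (4, 'aabeacaeebcacdadcddaeacedaedce')
  1 → (5, 'abeacaeebcacdadcddaeacedaedce')
  2 → (2, 'acaabeacaeebcacdadcddaeacedaedce')
  3 → (8, 'acaeebcacdadcddaeacedaedce')
  4 → (15, 'acdadcddaeacedaedce')
  5 → (25, 'acedaedce')
  6 → (18, 'adcddaeacedaedce')
  7 → (23, 'aeacedaedce')
  8 → (29, 'aedce')
  9 → (10, 'aeebcacdadcddaeacedaedce')
  10 → (13, 'bcacdadcddaeacedaedce')
  11 → (6, 'beacaeebcacdadcddaeacedaedce')
  12 → (3, 'caabeacaeebcacdadcddaeacedaedce')
  13 → (14, 'cacdadcddaeacedaedce')
  14 → (9, 'caeebcacdadcddaeacedaedce')
  15 → (16, 'cdadcddaeacedaedce')
  16 → (20, 'cddaeacedaedce')
  17 → (32, 'ce')
  18 → (0, 'ceacaabeacaeebcacdadcddaeacedaedce')
  19 → (26, 'cedaedce')
  20 → (17, 'dadcddaeacedaedce')
  21 → (22, 'daeacedaedce')
  22 → (28, 'daedce')
  23 → (19, 'dcddaeacedaedce')
  24 → (31, 'dce')
  25 → (21, 'ddaeacedaedce')
  26 → (33, 'e')
  27 → (1, 'eacaabeacaeebcacdadcddaeacedaedce')
  28 → (7, 'eacaeebcacdadcddaeacedaedce')
  29 → (24, 'eacedaedce')
  30 → (12, 'ebcacdadcddaeacedaedce')
  31 → (27, 'edaedce')
  32 → (30, 'edce')
  33 → (11, 'eebcacdadcddaeacedaedce')

[4, 5, 2, 8, 15, 25, 18, 23, 29, 10, 13, 6, 3, 14, 9, 16, 20, 32, 0, 26, 17, 22, 28, 19, 31, 21, 33, 1, 7, 24, 12, 27, 30, 11]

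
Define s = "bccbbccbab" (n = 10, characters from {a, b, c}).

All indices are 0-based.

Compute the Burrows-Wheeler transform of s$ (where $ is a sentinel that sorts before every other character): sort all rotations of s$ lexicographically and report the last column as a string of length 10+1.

rank  rotation     last
    0  $bccbbccbab  b
    1  ab$bccbbccb  b
    2  b$bccbbccba  a
    3  bab$bccbbcc  c
    4  bbccbab$bcc  c
    5  bccbab$bccb  b
    6  bccbbccbab$  $
    7  cbab$bccbbc  c
    8  cbbccbab$bc  c
    9  ccbab$bccbb  b
   10  ccbbccbab$b  b

bbaccb$ccbb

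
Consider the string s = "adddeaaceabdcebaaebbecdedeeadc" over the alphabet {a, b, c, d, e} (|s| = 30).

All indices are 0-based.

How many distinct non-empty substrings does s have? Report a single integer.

sorted suffixes:
  #0 SA[0]=5  'aaceabdcebaaebbecdedeeadc'
  #1 SA[1]=15  'aaebbecdedeeadc'
  #2 SA[2]=9  'abdcebaaebbecdedeeadc'
  #3 SA[3]=6  'aceabdcebaaebbecdedeeadc'
  #4 SA[4]=27  'adc'
  #5 SA[5]=0  'adddeaaceabdcebaaebbecdedeeadc'
  #6 SA[6]=16  'aebbecdedeeadc'
  #7 SA[7]=14  'baaebbecdedeeadc'
  #8 SA[8]=18  'bbecdedeeadc'
  #9 SA[9]=10  'bdcebaaebbecdedeeadc'
  #10 SA[10]=19  'becdedeeadc'
  #11 SA[11]=29  'c'
  #12 SA[12]=21  'cdedeeadc'
  #13 SA[13]=7  'ceabdcebaaebbecdedeeadc'
  #14 SA[14]=12  'cebaaebbecdedeeadc'
  #15 SA[15]=28  'dc'
  #16 SA[16]=11  'dcebaaebbecdedeeadc'
  #17 SA[17]=1  'dddeaaceabdcebaaebbecdedeeadc'
  #18 SA[18]=2  'ddeaaceabdcebaaebbecdedeeadc'
  #19 SA[19]=3  'deaaceabdcebaaebbecdedeeadc'
  #20 SA[20]=22  'dedeeadc'
  #21 SA[21]=24  'deeadc'
  #22 SA[22]=4  'eaaceabdcebaaebbecdedeeadc'
  #23 SA[23]=8  'eabdcebaaebbecdedeeadc'
  #24 SA[24]=26  'eadc'
  #25 SA[25]=13  'ebaaebbecdedeeadc'
  #26 SA[26]=17  'ebbecdedeeadc'
  #27 SA[27]=20  'ecdedeeadc'
  #28 SA[28]=23  'edeeadc'
  #29 SA[29]=25  'eeadc'

SA = [5, 15, 9, 6, 27, 0, 16, 14, 18, 10, 19, 29, 21, 7, 12, 28, 11, 1, 2, 3, 22, 24, 4, 8, 26, 13, 17, 20, 23, 25]
rank  pair      lcp
   1  s[5:],s[15:]  2  'aa'
   2  s[15:],s[9:]  1  'a'
   3  s[9:],s[6:]  1  'a'
   4  s[6:],s[27:]  1  'a'
   5  s[27:],s[0:]  2  'ad'
   6  s[0:],s[16:]  1  'a'
   7  s[16:],s[14:]  0  ''
   8  s[14:],s[18:]  1  'b'
   9  s[18:],s[10:]  1  'b'
  10  s[10:],s[19:]  1  'b'
  11  s[19:],s[29:]  0  ''
  12  s[29:],s[21:]  1  'c'
  13  s[21:],s[7:]  1  'c'
  14  s[7:],s[12:]  2  'ce'
  15  s[12:],s[28:]  0  ''
  16  s[28:],s[11:]  2  'dc'
  17  s[11:],s[1:]  1  'd'
  18  s[1:],s[2:]  2  'dd'
  19  s[2:],s[3:]  1  'd'
  20  s[3:],s[22:]  2  'de'
  21  s[22:],s[24:]  2  'de'
  22  s[24:],s[4:]  0  ''
  23  s[4:],s[8:]  2  'ea'
  24  s[8:],s[26:]  2  'ea'
  25  s[26:],s[13:]  1  'e'
  26  s[13:],s[17:]  2  'eb'
  27  s[17:],s[20:]  1  'e'
  28  s[20:],s[23:]  1  'e'
  29  s[23:],s[25:]  1  'e'

n(n+1)/2 = 30·31/2 = 465
Σ LCP = 0 + 2 + 1 + 1 + 1 + 2 + 1 + 0 + 1 + 1 + 1 + 0 + 1 + 1 + 2 + 0 + 2 + 1 + 2 + 1 + 2 + 2 + 0 + 2 + 2 + 1 + 2 + 1 + 1 + 1 = 35
distinct = 465 − 35 = 430

430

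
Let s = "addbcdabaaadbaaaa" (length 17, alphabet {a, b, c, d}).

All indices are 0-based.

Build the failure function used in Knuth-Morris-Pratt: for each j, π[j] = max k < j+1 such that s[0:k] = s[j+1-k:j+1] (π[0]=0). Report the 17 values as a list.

π[0] = 0
j=1 s[j]='d': π[1]=0 (border '')
j=2 s[j]='d': π[2]=0 (border '')
j=3 s[j]='b': π[3]=0 (border '')
j=4 s[j]='c': π[4]=0 (border '')
j=5 s[j]='d': π[5]=0 (border '')
j=6 s[j]='a': π[6]=1 (border 'a')
j=7 s[j]='b': k: 1→0; π[7]=0 (border '')
j=8 s[j]='a': π[8]=1 (border 'a')
j=9 s[j]='a': k: 1→0; π[9]=1 (border 'a')
j=10 s[j]='a': k: 1→0; π[10]=1 (border 'a')
j=11 s[j]='d': π[11]=2 (border 'ad')
j=12 s[j]='b': k: 2→0; π[12]=0 (border '')
j=13 s[j]='a': π[13]=1 (border 'a')
j=14 s[j]='a': k: 1→0; π[14]=1 (border 'a')
j=15 s[j]='a': k: 1→0; π[15]=1 (border 'a')
j=16 s[j]='a': k: 1→0; π[16]=1 (border 'a')

[0, 0, 0, 0, 0, 0, 1, 0, 1, 1, 1, 2, 0, 1, 1, 1, 1]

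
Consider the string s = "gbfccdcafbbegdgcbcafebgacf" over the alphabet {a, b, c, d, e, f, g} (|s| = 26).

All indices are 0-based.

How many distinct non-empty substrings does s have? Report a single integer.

sorted suffixes:
  #0 SA[0]=23  'acf'
  #1 SA[1]=7  'afbbegdgcbcafebgacf'
  #2 SA[2]=18  'afebgacf'
  #3 SA[3]=9  'bbegdgcbcafebgacf'
  #4 SA[4]=16  'bcafebgacf'
  #5 SA[5]=10  'begdgcbcafebgacf'
  #6 SA[6]=1  'bfccdcafbbegdgcbcafebgacf'
  #7 SA[7]=21  'bgacf'
  #8 SA[8]=6  'cafbbegdgcbcafebgacf'
  #9 SA[9]=17  'cafebgacf'
  #10 SA[10]=15  'cbcafebgacf'
  #11 SA[11]=3  'ccdcafbbegdgcbcafebgacf'
  #12 SA[12]=4  'cdcafbbegdgcbcafebgacf'
  #13 SA[13]=24  'cf'
  #14 SA[14]=5  'dcafbbegdgcbcafebgacf'
  #15 SA[15]=13  'dgcbcafebgacf'
  #16 SA[16]=20  'ebgacf'
  #17 SA[17]=11  'egdgcbcafebgacf'
  #18 SA[18]=25  'f'
  #19 SA[19]=8  'fbbegdgcbcafebgacf'
  #20 SA[20]=2  'fccdcafbbegdgcbcafebgacf'
  #21 SA[21]=19  'febgacf'
  #22 SA[22]=22  'gacf'
  #23 SA[23]=0  'gbfccdcafbbegdgcbcafebgacf'
  #24 SA[24]=14  'gcbcafebgacf'
  #25 SA[25]=12  'gdgcbcafebgacf'

SA = [23, 7, 18, 9, 16, 10, 1, 21, 6, 17, 15, 3, 4, 24, 5, 13, 20, 11, 25, 8, 2, 19, 22, 0, 14, 12]
rank  pair      lcp
   1  s[23:],s[7:]  1  'a'
   2  s[7:],s[18:]  2  'af'
   3  s[18:],s[9:]  0  ''
   4  s[9:],s[16:]  1  'b'
   5  s[16:],s[10:]  1  'b'
   6  s[10:],s[1:]  1  'b'
   7  s[1:],s[21:]  1  'b'
   8  s[21:],s[6:]  0  ''
   9  s[6:],s[17:]  3  'caf'
  10  s[17:],s[15:]  1  'c'
  11  s[15:],s[3:]  1  'c'
  12  s[3:],s[4:]  1  'c'
  13  s[4:],s[24:]  1  'c'
  14  s[24:],s[5:]  0  ''
  15  s[5:],s[13:]  1  'd'
  16  s[13:],s[20:]  0  ''
  17  s[20:],s[11:]  1  'e'
  18  s[11:],s[25:]  0  ''
  19  s[25:],s[8:]  1  'f'
  20  s[8:],s[2:]  1  'f'
  21  s[2:],s[19:]  1  'f'
  22  s[19:],s[22:]  0  ''
  23  s[22:],s[0:]  1  'g'
  24  s[0:],s[14:]  1  'g'
  25  s[14:],s[12:]  1  'g'

n(n+1)/2 = 26·27/2 = 351
Σ LCP = 0 + 1 + 2 + 0 + 1 + 1 + 1 + 1 + 0 + 3 + 1 + 1 + 1 + 1 + 0 + 1 + 0 + 1 + 0 + 1 + 1 + 1 + 0 + 1 + 1 + 1 = 22
distinct = 351 − 22 = 329

329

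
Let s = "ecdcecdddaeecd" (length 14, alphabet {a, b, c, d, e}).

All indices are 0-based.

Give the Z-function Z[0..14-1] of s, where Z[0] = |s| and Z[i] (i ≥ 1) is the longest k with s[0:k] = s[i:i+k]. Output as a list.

[14, 0, 0, 0, 3, 0, 0, 0, 0, 0, 1, 3, 0, 0]

Z[0]=14
i=1: outside box; Z[1]=0
i=2: outside box; Z[2]=0
i=3: outside box; Z[3]=0
i=4: outside box; Z[4]=3 scan→box=[4,7)
i=5: min(r-i=2, Z[1]=0)=0; Z[5]=0
i=6: min(r-i=1, Z[2]=0)=0; Z[6]=0
i=7: outside box; Z[7]=0
i=8: outside box; Z[8]=0
i=9: outside box; Z[9]=0
i=10: outside box; Z[10]=1 scan→box=[10,11)
i=11: outside box; Z[11]=3 scan→box=[11,14)
i=12: min(r-i=2, Z[1]=0)=0; Z[12]=0
i=13: min(r-i=1, Z[2]=0)=0; Z[13]=0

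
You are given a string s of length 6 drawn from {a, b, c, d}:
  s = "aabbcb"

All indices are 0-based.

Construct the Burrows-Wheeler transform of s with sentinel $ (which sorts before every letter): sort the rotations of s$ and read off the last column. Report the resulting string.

rank  rotation last
    0  $aabbcb  b
    1  aabbcb$  $
    2  abbcb$a  a
    3  b$aabbc  c
    4  bbcb$aa  a
    5  bcb$aab  b
    6  cb$aabb  b

b$acabb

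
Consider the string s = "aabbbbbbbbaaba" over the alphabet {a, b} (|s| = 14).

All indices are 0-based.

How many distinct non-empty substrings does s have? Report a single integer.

rank | idx | suffix
   0 |  13 | a
   1 |  10 | aaba
   2 |   0 | aabbbbbbbbaaba
   3 |  11 | aba
   4 |   1 | abbbbbbbbaaba
   5 |  12 | ba
   6 |   9 | baaba
   7 |   8 | bbaaba
   8 |   7 | bbbaaba
   9 |   6 | bbbbaaba
  10 |   5 | bbbbbaaba
  11 |   4 | bbbbbbaaba
  12 |   3 | bbbbbbbaaba
  13 |   2 | bbbbbbbbaaba

SA = [13, 10, 0, 11, 1, 12, 9, 8, 7, 6, 5, 4, 3, 2]
i: (SA[i-1],SA[i]) lcp shared
  1: (13,10) 1 'a'
  2: (10,0) 3 'aab'
  3: (0,11) 1 'a'
  4: (11,1) 2 'ab'
  5: (1,12) 0 ''
  6: (12,9) 2 'ba'
  7: (9,8) 1 'b'
  8: (8,7) 2 'bb'
  9: (7,6) 3 'bbb'
  10: (6,5) 4 'bbbb'
  11: (5,4) 5 'bbbbb'
  12: (4,3) 6 'bbbbbb'
  13: (3,2) 7 'bbbbbbb'

n(n+1)/2 = 14·15/2 = 105
Σ LCP = 0 + 1 + 3 + 1 + 2 + 0 + 2 + 1 + 2 + 3 + 4 + 5 + 6 + 7 = 37
distinct = 105 − 37 = 68

68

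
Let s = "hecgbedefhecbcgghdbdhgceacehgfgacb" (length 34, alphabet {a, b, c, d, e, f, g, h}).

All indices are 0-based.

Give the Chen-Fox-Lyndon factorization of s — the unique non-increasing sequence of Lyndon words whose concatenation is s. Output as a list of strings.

["h", "e", "cg", "bedefhec", "bcgghdbdhgce", "acehgfg", "acb"]

emit factor 1: 'h' (i=0, period=1)
emit factor 2: 'e' (i=1, period=1)
emit factor 3: 'cg' (i=2, period=2)
emit factor 4: 'bedefhec' (i=4, period=8)
emit factor 5: 'bcgghdbdhgce' (i=12, period=12)
emit factor 6: 'acehgfg' (i=24, period=7)
emit factor 7: 'acb' (i=31, period=3)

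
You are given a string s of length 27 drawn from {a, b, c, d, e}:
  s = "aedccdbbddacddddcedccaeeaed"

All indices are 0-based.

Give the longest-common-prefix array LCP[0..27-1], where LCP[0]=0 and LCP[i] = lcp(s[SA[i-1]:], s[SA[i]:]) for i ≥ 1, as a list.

rank→(start, suffix):
  0 → (10, 'acddddcedccaeeaed')
  1 → (24, 'aed')
  2 → (0, 'aedccdbbddacddddcedccaeeaed')
  3 → (21, 'aeeaed')
  4 → (6, 'bbddacddddcedccaeeaed')
  5 → (7, 'bddacddddcedccaeeaed')
  6 → (20, 'caeeaed')
  7 → (19, 'ccaeeaed')
  8 → (3, 'ccdbbddacddddcedccaeeaed')
  9 → (4, 'cdbbddacddddcedccaeeaed')
  10 → (11, 'cddddcedccaeeaed')
  11 → (16, 'cedccaeeaed')
  12 → (26, 'd')
  13 → (9, 'dacddddcedccaeeaed')
  14 → (5, 'dbbddacddddcedccaeeaed')
  15 → (18, 'dccaeeaed')
  16 → (2, 'dccdbbddacddddcedccaeeaed')
  17 → (15, 'dcedccaeeaed')
  18 → (8, 'ddacddddcedccaeeaed')
  19 → (14, 'ddcedccaeeaed')
  20 → (13, 'dddcedccaeeaed')
  21 → (12, 'ddddcedccaeeaed')
  22 → (23, 'eaed')
  23 → (25, 'ed')
  24 → (17, 'edccaeeaed')
  25 → (1, 'edccdbbddacddddcedccaeeaed')
  26 → (22, 'eeaed')

SA = [10, 24, 0, 21, 6, 7, 20, 19, 3, 4, 11, 16, 26, 9, 5, 18, 2, 15, 8, 14, 13, 12, 23, 25, 17, 1, 22]
rank  pair      lcp
   1  s[10:],s[24:]  1  'a'
   2  s[24:],s[0:]  3  'aed'
   3  s[0:],s[21:]  2  'ae'
   4  s[21:],s[6:]  0  ''
   5  s[6:],s[7:]  1  'b'
   6  s[7:],s[20:]  0  ''
   7  s[20:],s[19:]  1  'c'
   8  s[19:],s[3:]  2  'cc'
   9  s[3:],s[4:]  1  'c'
  10  s[4:],s[11:]  2  'cd'
  11  s[11:],s[16:]  1  'c'
  12  s[16:],s[26:]  0  ''
  13  s[26:],s[9:]  1  'd'
  14  s[9:],s[5:]  1  'd'
  15  s[5:],s[18:]  1  'd'
  16  s[18:],s[2:]  3  'dcc'
  17  s[2:],s[15:]  2  'dc'
  18  s[15:],s[8:]  1  'd'
  19  s[8:],s[14:]  2  'dd'
  20  s[14:],s[13:]  2  'dd'
  21  s[13:],s[12:]  3  'ddd'
  22  s[12:],s[23:]  0  ''
  23  s[23:],s[25:]  1  'e'
  24  s[25:],s[17:]  2  'ed'
  25  s[17:],s[1:]  4  'edcc'
  26  s[1:],s[22:]  1  'e'

[0, 1, 3, 2, 0, 1, 0, 1, 2, 1, 2, 1, 0, 1, 1, 1, 3, 2, 1, 2, 2, 3, 0, 1, 2, 4, 1]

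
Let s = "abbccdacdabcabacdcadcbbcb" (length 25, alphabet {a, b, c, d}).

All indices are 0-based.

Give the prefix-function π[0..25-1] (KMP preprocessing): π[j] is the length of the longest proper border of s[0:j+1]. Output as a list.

[0, 0, 0, 0, 0, 0, 1, 0, 0, 1, 2, 0, 1, 2, 1, 0, 0, 0, 1, 0, 0, 0, 0, 0, 0]

π[0] = 0
j=1 s[j]='b': π[1]=0 (border '')
j=2 s[j]='b': π[2]=0 (border '')
j=3 s[j]='c': π[3]=0 (border '')
j=4 s[j]='c': π[4]=0 (border '')
j=5 s[j]='d': π[5]=0 (border '')
j=6 s[j]='a': π[6]=1 (border 'a')
j=7 s[j]='c': k: 1→0; π[7]=0 (border '')
j=8 s[j]='d': π[8]=0 (border '')
j=9 s[j]='a': π[9]=1 (border 'a')
j=10 s[j]='b': π[10]=2 (border 'ab')
j=11 s[j]='c': k: 2→0; π[11]=0 (border '')
j=12 s[j]='a': π[12]=1 (border 'a')
j=13 s[j]='b': π[13]=2 (border 'ab')
j=14 s[j]='a': k: 2→0; π[14]=1 (border 'a')
j=15 s[j]='c': k: 1→0; π[15]=0 (border '')
j=16 s[j]='d': π[16]=0 (border '')
j=17 s[j]='c': π[17]=0 (border '')
j=18 s[j]='a': π[18]=1 (border 'a')
j=19 s[j]='d': k: 1→0; π[19]=0 (border '')
j=20 s[j]='c': π[20]=0 (border '')
j=21 s[j]='b': π[21]=0 (border '')
j=22 s[j]='b': π[22]=0 (border '')
j=23 s[j]='c': π[23]=0 (border '')
j=24 s[j]='b': π[24]=0 (border '')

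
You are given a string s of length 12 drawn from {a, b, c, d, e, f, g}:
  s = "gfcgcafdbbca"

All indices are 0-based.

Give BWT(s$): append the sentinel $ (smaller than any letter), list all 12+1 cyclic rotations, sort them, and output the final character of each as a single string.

rank  rotation       last
    0  $gfcgcafdbbca  a
    1  a$gfcgcafdbbc  c
    2  afdbbca$gfcgc  c
    3  bbca$gfcgcafd  d
    4  bca$gfcgcafdb  b
    5  ca$gfcgcafdbb  b
    6  cafdbbca$gfcg  g
    7  cgcafdbbca$gf  f
    8  dbbca$gfcgcaf  f
    9  fcgcafdbbca$g  g
   10  fdbbca$gfcgca  a
   11  gcafdbbca$gfc  c
   12  gfcgcafdbbca$  $

accdbbgffgac$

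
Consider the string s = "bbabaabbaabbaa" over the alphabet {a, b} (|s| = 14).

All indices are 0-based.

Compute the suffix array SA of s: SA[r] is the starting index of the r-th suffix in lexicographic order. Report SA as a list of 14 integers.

rank | idx | suffix
   0 |  13 | a
   1 |  12 | aa
   2 |   8 | aabbaa
   3 |   4 | aabbaabbaa
   4 |   2 | abaabbaabbaa
   5 |   9 | abbaa
   6 |   5 | abbaabbaa
   7 |  11 | baa
   8 |   7 | baabbaa
   9 |   3 | baabbaabbaa
  10 |   1 | babaabbaabbaa
  11 |  10 | bbaa
  12 |   6 | bbaabbaa
  13 |   0 | bbabaabbaabbaa

[13, 12, 8, 4, 2, 9, 5, 11, 7, 3, 1, 10, 6, 0]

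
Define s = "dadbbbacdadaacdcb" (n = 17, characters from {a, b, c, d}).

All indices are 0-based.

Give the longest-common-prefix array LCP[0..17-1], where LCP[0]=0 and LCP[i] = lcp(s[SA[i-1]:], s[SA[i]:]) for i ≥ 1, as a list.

sorted suffixes:
  #0 SA[0]=11  'aacdcb'
  #1 SA[1]=6  'acdadaacdcb'
  #2 SA[2]=12  'acdcb'
  #3 SA[3]=9  'adaacdcb'
  #4 SA[4]=1  'adbbbacdadaacdcb'
  #5 SA[5]=16  'b'
  #6 SA[6]=5  'bacdadaacdcb'
  #7 SA[7]=4  'bbacdadaacdcb'
  #8 SA[8]=3  'bbbacdadaacdcb'
  #9 SA[9]=15  'cb'
  #10 SA[10]=7  'cdadaacdcb'
  #11 SA[11]=13  'cdcb'
  #12 SA[12]=10  'daacdcb'
  #13 SA[13]=8  'dadaacdcb'
  #14 SA[14]=0  'dadbbbacdadaacdcb'
  #15 SA[15]=2  'dbbbacdadaacdcb'
  #16 SA[16]=14  'dcb'

SA = [11, 6, 12, 9, 1, 16, 5, 4, 3, 15, 7, 13, 10, 8, 0, 2, 14]
rank  pair      lcp
   1  s[11:],s[6:]  1  'a'
   2  s[6:],s[12:]  3  'acd'
   3  s[12:],s[9:]  1  'a'
   4  s[9:],s[1:]  2  'ad'
   5  s[1:],s[16:]  0  ''
   6  s[16:],s[5:]  1  'b'
   7  s[5:],s[4:]  1  'b'
   8  s[4:],s[3:]  2  'bb'
   9  s[3:],s[15:]  0  ''
  10  s[15:],s[7:]  1  'c'
  11  s[7:],s[13:]  2  'cd'
  12  s[13:],s[10:]  0  ''
  13  s[10:],s[8:]  2  'da'
  14  s[8:],s[0:]  3  'dad'
  15  s[0:],s[2:]  1  'd'
  16  s[2:],s[14:]  1  'd'

[0, 1, 3, 1, 2, 0, 1, 1, 2, 0, 1, 2, 0, 2, 3, 1, 1]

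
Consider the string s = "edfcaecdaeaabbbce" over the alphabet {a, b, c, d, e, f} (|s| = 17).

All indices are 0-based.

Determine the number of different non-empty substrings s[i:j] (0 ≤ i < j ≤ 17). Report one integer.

140

sorted suffixes:
  #0 SA[0]=10  'aabbbce'
  #1 SA[1]=11  'abbbce'
  #2 SA[2]=8  'aeaabbbce'
  #3 SA[3]=4  'aecdaeaabbbce'
  #4 SA[4]=12  'bbbce'
  #5 SA[5]=13  'bbce'
  #6 SA[6]=14  'bce'
  #7 SA[7]=3  'caecdaeaabbbce'
  #8 SA[8]=6  'cdaeaabbbce'
  #9 SA[9]=15  'ce'
  #10 SA[10]=7  'daeaabbbce'
  #11 SA[11]=1  'dfcaecdaeaabbbce'
  #12 SA[12]=16  'e'
  #13 SA[13]=9  'eaabbbce'
  #14 SA[14]=5  'ecdaeaabbbce'
  #15 SA[15]=0  'edfcaecdaeaabbbce'
  #16 SA[16]=2  'fcaecdaeaabbbce'

SA = [10, 11, 8, 4, 12, 13, 14, 3, 6, 15, 7, 1, 16, 9, 5, 0, 2]
rank  pair      lcp
   1  s[10:],s[11:]  1  'a'
   2  s[11:],s[8:]  1  'a'
   3  s[8:],s[4:]  2  'ae'
   4  s[4:],s[12:]  0  ''
   5  s[12:],s[13:]  2  'bb'
   6  s[13:],s[14:]  1  'b'
   7  s[14:],s[3:]  0  ''
   8  s[3:],s[6:]  1  'c'
   9  s[6:],s[15:]  1  'c'
  10  s[15:],s[7:]  0  ''
  11  s[7:],s[1:]  1  'd'
  12  s[1:],s[16:]  0  ''
  13  s[16:],s[9:]  1  'e'
  14  s[9:],s[5:]  1  'e'
  15  s[5:],s[0:]  1  'e'
  16  s[0:],s[2:]  0  ''

n(n+1)/2 = 17·18/2 = 153
Σ LCP = 0 + 1 + 1 + 2 + 0 + 2 + 1 + 0 + 1 + 1 + 0 + 1 + 0 + 1 + 1 + 1 + 0 = 13
distinct = 153 − 13 = 140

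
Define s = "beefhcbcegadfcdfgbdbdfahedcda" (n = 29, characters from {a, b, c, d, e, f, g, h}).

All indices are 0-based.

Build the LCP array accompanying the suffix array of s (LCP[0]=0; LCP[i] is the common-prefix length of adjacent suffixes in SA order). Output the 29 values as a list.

rank→(start, suffix):
  0 → (28, 'a')
  1 → (10, 'adfcdfgbdbdfahedcda')
  2 → (22, 'ahedcda')
  3 → (6, 'bcegadfcdfgbdbdfahedcda')
  4 → (17, 'bdbdfahedcda')
  5 → (19, 'bdfahedcda')
  6 → (0, 'beefhcbcegadfcdfgbdbdfahedcda')
  7 → (5, 'cbcegadfcdfgbdbdfahedcda')
  8 → (26, 'cda')
  9 → (13, 'cdfgbdbdfahedcda')
  10 → (7, 'cegadfcdfgbdbdfahedcda')
  11 → (27, 'da')
  12 → (18, 'dbdfahedcda')
  13 → (25, 'dcda')
  14 → (20, 'dfahedcda')
  15 → (11, 'dfcdfgbdbdfahedcda')
  16 → (14, 'dfgbdbdfahedcda')
  17 → (24, 'edcda')
  18 → (1, 'eefhcbcegadfcdfgbdbdfahedcda')
  19 → (2, 'efhcbcegadfcdfgbdbdfahedcda')
  20 → (8, 'egadfcdfgbdbdfahedcda')
  21 → (21, 'fahedcda')
  22 → (12, 'fcdfgbdbdfahedcda')
  23 → (15, 'fgbdbdfahedcda')
  24 → (3, 'fhcbcegadfcdfgbdbdfahedcda')
  25 → (9, 'gadfcdfgbdbdfahedcda')
  26 → (16, 'gbdbdfahedcda')
  27 → (4, 'hcbcegadfcdfgbdbdfahedcda')
  28 → (23, 'hedcda')

SA = [28, 10, 22, 6, 17, 19, 0, 5, 26, 13, 7, 27, 18, 25, 20, 11, 14, 24, 1, 2, 8, 21, 12, 15, 3, 9, 16, 4, 23]
i: (SA[i-1],SA[i]) lcp shared
  1: (28,10) 1 'a'
  2: (10,22) 1 'a'
  3: (22,6) 0 ''
  4: (6,17) 1 'b'
  5: (17,19) 2 'bd'
  6: (19,0) 1 'b'
  7: (0,5) 0 ''
  8: (5,26) 1 'c'
  9: (26,13) 2 'cd'
  10: (13,7) 1 'c'
  11: (7,27) 0 ''
  12: (27,18) 1 'd'
  13: (18,25) 1 'd'
  14: (25,20) 1 'd'
  15: (20,11) 2 'df'
  16: (11,14) 2 'df'
  17: (14,24) 0 ''
  18: (24,1) 1 'e'
  19: (1,2) 1 'e'
  20: (2,8) 1 'e'
  21: (8,21) 0 ''
  22: (21,12) 1 'f'
  23: (12,15) 1 'f'
  24: (15,3) 1 'f'
  25: (3,9) 0 ''
  26: (9,16) 1 'g'
  27: (16,4) 0 ''
  28: (4,23) 1 'h'

[0, 1, 1, 0, 1, 2, 1, 0, 1, 2, 1, 0, 1, 1, 1, 2, 2, 0, 1, 1, 1, 0, 1, 1, 1, 0, 1, 0, 1]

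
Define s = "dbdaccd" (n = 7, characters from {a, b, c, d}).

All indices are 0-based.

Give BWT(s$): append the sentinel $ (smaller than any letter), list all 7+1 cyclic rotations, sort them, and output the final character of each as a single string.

dddaccb$

rank  rotation  last
    0  $dbdaccd  d
    1  accd$dbd  d
    2  bdaccd$d  d
    3  ccd$dbda  a
    4  cd$dbdac  c
    5  d$dbdacc  c
    6  daccd$db  b
    7  dbdaccd$  $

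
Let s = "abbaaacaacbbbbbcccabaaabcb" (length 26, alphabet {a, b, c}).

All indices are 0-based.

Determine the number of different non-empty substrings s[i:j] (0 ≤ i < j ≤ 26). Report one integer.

305

sorted suffixes:
  #0 SA[0]=20  'aaabcb'
  #1 SA[1]=3  'aaacaacbbbbbcccabaaabcb'
  #2 SA[2]=21  'aabcb'
  #3 SA[3]=4  'aacaacbbbbbcccabaaabcb'
  #4 SA[4]=7  'aacbbbbbcccabaaabcb'
  #5 SA[5]=18  'abaaabcb'
  #6 SA[6]=0  'abbaaacaacbbbbbcccabaaabcb'
  #7 SA[7]=22  'abcb'
  #8 SA[8]=5  'acaacbbbbbcccabaaabcb'
  #9 SA[9]=8  'acbbbbbcccabaaabcb'
  #10 SA[10]=25  'b'
  #11 SA[11]=19  'baaabcb'
  #12 SA[12]=2  'baaacaacbbbbbcccabaaabcb'
  #13 SA[13]=1  'bbaaacaacbbbbbcccabaaabcb'
  #14 SA[14]=10  'bbbbbcccabaaabcb'
  #15 SA[15]=11  'bbbbcccabaaabcb'
  #16 SA[16]=12  'bbbcccabaaabcb'
  #17 SA[17]=13  'bbcccabaaabcb'
  #18 SA[18]=23  'bcb'
  #19 SA[19]=14  'bcccabaaabcb'
  #20 SA[20]=6  'caacbbbbbcccabaaabcb'
  #21 SA[21]=17  'cabaaabcb'
  #22 SA[22]=24  'cb'
  #23 SA[23]=9  'cbbbbbcccabaaabcb'
  #24 SA[24]=16  'ccabaaabcb'
  #25 SA[25]=15  'cccabaaabcb'

SA = [20, 3, 21, 4, 7, 18, 0, 22, 5, 8, 25, 19, 2, 1, 10, 11, 12, 13, 23, 14, 6, 17, 24, 9, 16, 15]
rank  pair      lcp
   1  s[20:],s[3:]  3  'aaa'
   2  s[3:],s[21:]  2  'aa'
   3  s[21:],s[4:]  2  'aa'
   4  s[4:],s[7:]  3  'aac'
   5  s[7:],s[18:]  1  'a'
   6  s[18:],s[0:]  2  'ab'
   7  s[0:],s[22:]  2  'ab'
   8  s[22:],s[5:]  1  'a'
   9  s[5:],s[8:]  2  'ac'
  10  s[8:],s[25:]  0  ''
  11  s[25:],s[19:]  1  'b'
  12  s[19:],s[2:]  4  'baaa'
  13  s[2:],s[1:]  1  'b'
  14  s[1:],s[10:]  2  'bb'
  15  s[10:],s[11:]  4  'bbbb'
  16  s[11:],s[12:]  3  'bbb'
  17  s[12:],s[13:]  2  'bb'
  18  s[13:],s[23:]  1  'b'
  19  s[23:],s[14:]  2  'bc'
  20  s[14:],s[6:]  0  ''
  21  s[6:],s[17:]  2  'ca'
  22  s[17:],s[24:]  1  'c'
  23  s[24:],s[9:]  2  'cb'
  24  s[9:],s[16:]  1  'c'
  25  s[16:],s[15:]  2  'cc'

n(n+1)/2 = 26·27/2 = 351
Σ LCP = 0 + 3 + 2 + 2 + 3 + 1 + 2 + 2 + 1 + 2 + 0 + 1 + 4 + 1 + 2 + 4 + 3 + 2 + 1 + 2 + 0 + 2 + 1 + 2 + 1 + 2 = 46
distinct = 351 − 46 = 305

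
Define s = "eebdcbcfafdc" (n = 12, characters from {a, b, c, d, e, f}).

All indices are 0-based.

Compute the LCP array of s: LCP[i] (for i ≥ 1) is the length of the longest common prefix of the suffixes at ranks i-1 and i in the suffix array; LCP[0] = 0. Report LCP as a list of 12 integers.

rank→(start, suffix):
  0 → (8, 'afdc')
  1 → (5, 'bcfafdc')
  2 → (2, 'bdcbcfafdc')
  3 → (11, 'c')
  4 → (4, 'cbcfafdc')
  5 → (6, 'cfafdc')
  6 → (10, 'dc')
  7 → (3, 'dcbcfafdc')
  8 → (1, 'ebdcbcfafdc')
  9 → (0, 'eebdcbcfafdc')
  10 → (7, 'fafdc')
  11 → (9, 'fdc')

SA = [8, 5, 2, 11, 4, 6, 10, 3, 1, 0, 7, 9]
rank  pair      lcp
   1  s[8:],s[5:]  0  ''
   2  s[5:],s[2:]  1  'b'
   3  s[2:],s[11:]  0  ''
   4  s[11:],s[4:]  1  'c'
   5  s[4:],s[6:]  1  'c'
   6  s[6:],s[10:]  0  ''
   7  s[10:],s[3:]  2  'dc'
   8  s[3:],s[1:]  0  ''
   9  s[1:],s[0:]  1  'e'
  10  s[0:],s[7:]  0  ''
  11  s[7:],s[9:]  1  'f'

[0, 0, 1, 0, 1, 1, 0, 2, 0, 1, 0, 1]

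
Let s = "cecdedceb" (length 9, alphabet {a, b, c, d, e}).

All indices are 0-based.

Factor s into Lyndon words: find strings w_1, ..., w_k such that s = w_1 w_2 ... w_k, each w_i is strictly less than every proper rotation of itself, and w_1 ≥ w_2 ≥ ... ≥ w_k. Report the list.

emit factor 1: 'ce' (i=0, period=2)
emit factor 2: 'cdedce' (i=2, period=6)
emit factor 3: 'b' (i=8, period=1)

["ce", "cdedce", "b"]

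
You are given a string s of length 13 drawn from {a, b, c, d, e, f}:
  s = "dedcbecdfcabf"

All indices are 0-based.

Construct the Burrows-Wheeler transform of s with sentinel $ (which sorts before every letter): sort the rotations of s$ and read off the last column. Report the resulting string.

fccafdee$cbdbd

rank  rotation        last
    0  $dedcbecdfcabf  f
    1  abf$dedcbecdfc  c
    2  becdfcabf$dedc  c
    3  bf$dedcbecdfca  a
    4  cabf$dedcbecdf  f
    5  cbecdfcabf$ded  d
    6  cdfcabf$dedcbe  e
    7  dcbecdfcabf$de  e
    8  dedcbecdfcabf$  $
    9  dfcabf$dedcbec  c
   10  ecdfcabf$dedcb  b
   11  edcbecdfcabf$d  d
   12  f$dedcbecdfcab  b
   13  fcabf$dedcbecd  d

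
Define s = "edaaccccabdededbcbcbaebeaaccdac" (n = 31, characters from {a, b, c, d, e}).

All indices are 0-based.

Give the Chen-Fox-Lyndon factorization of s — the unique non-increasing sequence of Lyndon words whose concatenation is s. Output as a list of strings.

emit factor 1: 'e' (i=0, period=1)
emit factor 2: 'd' (i=1, period=1)
emit factor 3: 'aaccccabdededbcbcbaebeaaccdac' (i=2, period=29)

["e", "d", "aaccccabdededbcbcbaebeaaccdac"]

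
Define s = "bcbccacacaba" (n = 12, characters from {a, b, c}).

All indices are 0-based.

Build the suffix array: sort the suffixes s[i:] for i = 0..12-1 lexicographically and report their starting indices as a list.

[11, 9, 7, 5, 10, 0, 2, 8, 6, 4, 1, 3]

sorted suffixes:
  #0 SA[0]=11  'a'
  #1 SA[1]=9  'aba'
  #2 SA[2]=7  'acaba'
  #3 SA[3]=5  'acacaba'
  #4 SA[4]=10  'ba'
  #5 SA[5]=0  'bcbccacacaba'
  #6 SA[6]=2  'bccacacaba'
  #7 SA[7]=8  'caba'
  #8 SA[8]=6  'cacaba'
  #9 SA[9]=4  'cacacaba'
  #10 SA[10]=1  'cbccacacaba'
  #11 SA[11]=3  'ccacacaba'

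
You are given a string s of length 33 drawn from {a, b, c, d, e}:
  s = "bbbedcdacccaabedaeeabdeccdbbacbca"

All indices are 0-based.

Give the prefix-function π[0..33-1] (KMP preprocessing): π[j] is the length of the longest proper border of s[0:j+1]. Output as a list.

[0, 1, 2, 0, 0, 0, 0, 0, 0, 0, 0, 0, 0, 1, 0, 0, 0, 0, 0, 0, 1, 0, 0, 0, 0, 0, 1, 2, 0, 0, 1, 0, 0]

π[0] = 0
j=1 s[j]='b': π[1]=1 (border 'b')
j=2 s[j]='b': π[2]=2 (border 'bb')
j=3 s[j]='e': k: 2→1→0; π[3]=0 (border '')
j=4 s[j]='d': π[4]=0 (border '')
j=5 s[j]='c': π[5]=0 (border '')
j=6 s[j]='d': π[6]=0 (border '')
j=7 s[j]='a': π[7]=0 (border '')
j=8 s[j]='c': π[8]=0 (border '')
j=9 s[j]='c': π[9]=0 (border '')
j=10 s[j]='c': π[10]=0 (border '')
j=11 s[j]='a': π[11]=0 (border '')
j=12 s[j]='a': π[12]=0 (border '')
j=13 s[j]='b': π[13]=1 (border 'b')
j=14 s[j]='e': k: 1→0; π[14]=0 (border '')
j=15 s[j]='d': π[15]=0 (border '')
j=16 s[j]='a': π[16]=0 (border '')
j=17 s[j]='e': π[17]=0 (border '')
j=18 s[j]='e': π[18]=0 (border '')
j=19 s[j]='a': π[19]=0 (border '')
j=20 s[j]='b': π[20]=1 (border 'b')
j=21 s[j]='d': k: 1→0; π[21]=0 (border '')
j=22 s[j]='e': π[22]=0 (border '')
j=23 s[j]='c': π[23]=0 (border '')
j=24 s[j]='c': π[24]=0 (border '')
j=25 s[j]='d': π[25]=0 (border '')
j=26 s[j]='b': π[26]=1 (border 'b')
j=27 s[j]='b': π[27]=2 (border 'bb')
j=28 s[j]='a': k: 2→1→0; π[28]=0 (border '')
j=29 s[j]='c': π[29]=0 (border '')
j=30 s[j]='b': π[30]=1 (border 'b')
j=31 s[j]='c': k: 1→0; π[31]=0 (border '')
j=32 s[j]='a': π[32]=0 (border '')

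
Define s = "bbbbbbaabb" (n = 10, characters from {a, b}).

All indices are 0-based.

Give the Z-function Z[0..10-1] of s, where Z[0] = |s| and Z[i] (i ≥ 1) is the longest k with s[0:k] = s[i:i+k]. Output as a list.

[10, 5, 4, 3, 2, 1, 0, 0, 2, 1]

Z[0]=10
i=1: outside box; Z[1]=5 grow→box=[1,6)
i=2: min(r-i=4, Z[1]=5)=4; Z[2]=4
i=3: min(r-i=3, Z[2]=4)=3; Z[3]=3
i=4: min(r-i=2, Z[3]=3)=2; Z[4]=2
i=5: min(r-i=1, Z[4]=2)=1; Z[5]=1
i=6: outside box; Z[6]=0
i=7: outside box; Z[7]=0
i=8: outside box; Z[8]=2 grow→box=[8,10)
i=9: min(r-i=1, Z[1]=5)=1; Z[9]=1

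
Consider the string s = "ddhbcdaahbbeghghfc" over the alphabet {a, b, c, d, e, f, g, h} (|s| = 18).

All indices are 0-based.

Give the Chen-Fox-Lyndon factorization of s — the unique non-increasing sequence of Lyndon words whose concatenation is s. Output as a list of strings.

["ddh", "bcd", "aahbbeghghfc"]

emit factor 1: 'ddh' (i=0, period=3)
emit factor 2: 'bcd' (i=3, period=3)
emit factor 3: 'aahbbeghghfc' (i=6, period=12)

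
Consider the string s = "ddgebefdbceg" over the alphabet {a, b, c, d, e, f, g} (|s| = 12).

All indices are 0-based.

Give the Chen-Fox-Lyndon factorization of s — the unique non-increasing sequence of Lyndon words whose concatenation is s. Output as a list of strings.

emit factor 1: 'ddge' (i=0, period=4)
emit factor 2: 'befd' (i=4, period=4)
emit factor 3: 'bceg' (i=8, period=4)

["ddge", "befd", "bceg"]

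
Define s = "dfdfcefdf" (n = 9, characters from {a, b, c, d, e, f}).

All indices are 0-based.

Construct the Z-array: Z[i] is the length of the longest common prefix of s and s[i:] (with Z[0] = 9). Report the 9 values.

Z[0]=9
i=1: outside box; Z[1]=0
i=2: outside box; Z[2]=2 scan→box=[2,4)
i=3: min(r-i=1, Z[1]=0)=0; Z[3]=0
i=4: outside box; Z[4]=0
i=5: outside box; Z[5]=0
i=6: outside box; Z[6]=0
i=7: outside box; Z[7]=2 scan→box=[7,9)
i=8: min(r-i=1, Z[1]=0)=0; Z[8]=0

[9, 0, 2, 0, 0, 0, 0, 2, 0]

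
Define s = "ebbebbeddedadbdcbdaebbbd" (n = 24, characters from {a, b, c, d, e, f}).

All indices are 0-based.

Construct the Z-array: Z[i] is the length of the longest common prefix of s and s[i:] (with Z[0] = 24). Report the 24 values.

Z[0]=24
i=1: i≥r, start 0; Z[1]=0
i=2: i≥r, start 0; Z[2]=0
i=3: i≥r, start 0; Z[3]=4 scan→box=[3,7)
i=4: min(r-i=3, Z[1]=0)=0; Z[4]=0
i=5: min(r-i=2, Z[2]=0)=0; Z[5]=0
i=6: min(r-i=1, Z[3]=4)=1; Z[6]=1
i=7: i≥r, start 0; Z[7]=0
i=8: i≥r, start 0; Z[8]=0
i=9: i≥r, start 0; Z[9]=1 scan→box=[9,10)
i=10: i≥r, start 0; Z[10]=0
i=11: i≥r, start 0; Z[11]=0
i=12: i≥r, start 0; Z[12]=0
i=13: i≥r, start 0; Z[13]=0
i=14: i≥r, start 0; Z[14]=0
i=15: i≥r, start 0; Z[15]=0
i=16: i≥r, start 0; Z[16]=0
i=17: i≥r, start 0; Z[17]=0
i=18: i≥r, start 0; Z[18]=0
i=19: i≥r, start 0; Z[19]=3 scan→box=[19,22)
i=20: min(r-i=2, Z[1]=0)=0; Z[20]=0
i=21: min(r-i=1, Z[2]=0)=0; Z[21]=0
i=22: i≥r, start 0; Z[22]=0
i=23: i≥r, start 0; Z[23]=0

[24, 0, 0, 4, 0, 0, 1, 0, 0, 1, 0, 0, 0, 0, 0, 0, 0, 0, 0, 3, 0, 0, 0, 0]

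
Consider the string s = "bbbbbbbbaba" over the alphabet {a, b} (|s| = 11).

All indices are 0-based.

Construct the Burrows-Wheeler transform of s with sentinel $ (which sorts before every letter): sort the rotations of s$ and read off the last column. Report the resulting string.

rank  rotation      last
    0  $bbbbbbbbaba  a
    1  a$bbbbbbbbab  b
    2  aba$bbbbbbbb  b
    3  ba$bbbbbbbba  a
    4  baba$bbbbbbb  b
    5  bbaba$bbbbbb  b
    6  bbbaba$bbbbb  b
    7  bbbbaba$bbbb  b
    8  bbbbbaba$bbb  b
    9  bbbbbbaba$bb  b
   10  bbbbbbbaba$b  b
   11  bbbbbbbbaba$  $

abbabbbbbbb$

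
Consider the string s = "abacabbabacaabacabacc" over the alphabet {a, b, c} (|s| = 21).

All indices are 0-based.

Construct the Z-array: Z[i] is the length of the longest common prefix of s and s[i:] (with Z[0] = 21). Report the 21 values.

[21, 0, 1, 0, 2, 0, 0, 5, 0, 1, 0, 1, 6, 0, 1, 0, 4, 0, 1, 0, 0]

Z[0]=21
i=1: outside box; Z[1]=0
i=2: outside box; Z[2]=1 extend→box=[2,3)
i=3: outside box; Z[3]=0
i=4: outside box; Z[4]=2 extend→box=[4,6)
i=5: min(r-i=1, Z[1]=0)=0; Z[5]=0
i=6: outside box; Z[6]=0
i=7: outside box; Z[7]=5 extend→box=[7,12)
i=8: min(r-i=4, Z[1]=0)=0; Z[8]=0
i=9: min(r-i=3, Z[2]=1)=1; Z[9]=1
i=10: min(r-i=2, Z[3]=0)=0; Z[10]=0
i=11: min(r-i=1, Z[4]=2)=1; Z[11]=1
i=12: outside box; Z[12]=6 extend→box=[12,18)
i=13: min(r-i=5, Z[1]=0)=0; Z[13]=0
i=14: min(r-i=4, Z[2]=1)=1; Z[14]=1
i=15: min(r-i=3, Z[3]=0)=0; Z[15]=0
i=16: min(r-i=2, Z[4]=2)=2; Z[16]=4 extend→box=[16,20)
i=17: min(r-i=3, Z[1]=0)=0; Z[17]=0
i=18: min(r-i=2, Z[2]=1)=1; Z[18]=1
i=19: min(r-i=1, Z[3]=0)=0; Z[19]=0
i=20: outside box; Z[20]=0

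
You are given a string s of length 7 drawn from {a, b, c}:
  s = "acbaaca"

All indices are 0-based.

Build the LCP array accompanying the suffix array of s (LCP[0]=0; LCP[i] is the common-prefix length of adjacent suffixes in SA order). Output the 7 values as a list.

[0, 1, 1, 2, 0, 0, 1]

sorted suffixes:
  #0 SA[0]=6  'a'
  #1 SA[1]=3  'aaca'
  #2 SA[2]=4  'aca'
  #3 SA[3]=0  'acbaaca'
  #4 SA[4]=2  'baaca'
  #5 SA[5]=5  'ca'
  #6 SA[6]=1  'cbaaca'

SA = [6, 3, 4, 0, 2, 5, 1]
i: (SA[i-1],SA[i]) lcp shared
  1: (6,3) 1 'a'
  2: (3,4) 1 'a'
  3: (4,0) 2 'ac'
  4: (0,2) 0 ''
  5: (2,5) 0 ''
  6: (5,1) 1 'c'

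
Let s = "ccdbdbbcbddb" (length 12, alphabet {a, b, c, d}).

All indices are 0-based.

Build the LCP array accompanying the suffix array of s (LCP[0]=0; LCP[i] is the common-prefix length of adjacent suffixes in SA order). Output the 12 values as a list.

rank→(start, suffix):
  0 → (11, 'b')
  1 → (5, 'bbcbddb')
  2 → (6, 'bcbddb')
  3 → (3, 'bdbbcbddb')
  4 → (8, 'bddb')
  5 → (7, 'cbddb')
  6 → (0, 'ccdbdbbcbddb')
  7 → (1, 'cdbdbbcbddb')
  8 → (10, 'db')
  9 → (4, 'dbbcbddb')
  10 → (2, 'dbdbbcbddb')
  11 → (9, 'ddb')

SA = [11, 5, 6, 3, 8, 7, 0, 1, 10, 4, 2, 9]
i: (SA[i-1],SA[i]) lcp shared
  1: (11,5) 1 'b'
  2: (5,6) 1 'b'
  3: (6,3) 1 'b'
  4: (3,8) 2 'bd'
  5: (8,7) 0 ''
  6: (7,0) 1 'c'
  7: (0,1) 1 'c'
  8: (1,10) 0 ''
  9: (10,4) 2 'db'
  10: (4,2) 2 'db'
  11: (2,9) 1 'd'

[0, 1, 1, 1, 2, 0, 1, 1, 0, 2, 2, 1]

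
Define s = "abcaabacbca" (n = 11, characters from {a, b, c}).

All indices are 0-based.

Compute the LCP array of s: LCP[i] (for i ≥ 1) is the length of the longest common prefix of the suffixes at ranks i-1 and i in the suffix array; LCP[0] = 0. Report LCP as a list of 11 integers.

[0, 1, 1, 2, 1, 0, 1, 3, 0, 2, 1]

sorted suffixes:
  #0 SA[0]=10  'a'
  #1 SA[1]=3  'aabacbca'
  #2 SA[2]=4  'abacbca'
  #3 SA[3]=0  'abcaabacbca'
  #4 SA[4]=6  'acbca'
  #5 SA[5]=5  'bacbca'
  #6 SA[6]=8  'bca'
  #7 SA[7]=1  'bcaabacbca'
  #8 SA[8]=9  'ca'
  #9 SA[9]=2  'caabacbca'
  #10 SA[10]=7  'cbca'

SA = [10, 3, 4, 0, 6, 5, 8, 1, 9, 2, 7]
[i] adj suffixes → lcp
  [1] 10/3 → 1 ('a')
  [2] 3/4 → 1 ('a')
  [3] 4/0 → 2 ('ab')
  [4] 0/6 → 1 ('a')
  [5] 6/5 → 0 ('')
  [6] 5/8 → 1 ('b')
  [7] 8/1 → 3 ('bca')
  [8] 1/9 → 0 ('')
  [9] 9/2 → 2 ('ca')
  [10] 2/7 → 1 ('c')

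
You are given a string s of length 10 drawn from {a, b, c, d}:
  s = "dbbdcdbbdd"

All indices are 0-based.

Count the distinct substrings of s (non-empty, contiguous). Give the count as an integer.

rank | idx | suffix
   0 |   1 | bbdcdbbdd
   1 |   6 | bbdd
   2 |   2 | bdcdbbdd
   3 |   7 | bdd
   4 |   4 | cdbbdd
   5 |   9 | d
   6 |   0 | dbbdcdbbdd
   7 |   5 | dbbdd
   8 |   3 | dcdbbdd
   9 |   8 | dd

SA = [1, 6, 2, 7, 4, 9, 0, 5, 3, 8]
i: (SA[i-1],SA[i]) lcp shared
  1: (1,6) 3 'bbd'
  2: (6,2) 1 'b'
  3: (2,7) 2 'bd'
  4: (7,4) 0 ''
  5: (4,9) 0 ''
  6: (9,0) 1 'd'
  7: (0,5) 4 'dbbd'
  8: (5,3) 1 'd'
  9: (3,8) 1 'd'

n(n+1)/2 = 10·11/2 = 55
Σ LCP = 0 + 3 + 1 + 2 + 0 + 0 + 1 + 4 + 1 + 1 = 13
distinct = 55 − 13 = 42

42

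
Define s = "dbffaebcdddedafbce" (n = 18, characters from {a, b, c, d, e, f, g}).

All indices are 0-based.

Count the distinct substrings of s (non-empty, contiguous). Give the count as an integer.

sorted suffixes:
  #0 SA[0]=4  'aebcdddedafbce'
  #1 SA[1]=13  'afbce'
  #2 SA[2]=6  'bcdddedafbce'
  #3 SA[3]=15  'bce'
  #4 SA[4]=1  'bffaebcdddedafbce'
  #5 SA[5]=7  'cdddedafbce'
  #6 SA[6]=16  'ce'
  #7 SA[7]=12  'dafbce'
  #8 SA[8]=0  'dbffaebcdddedafbce'
  #9 SA[9]=8  'dddedafbce'
  #10 SA[10]=9  'ddedafbce'
  #11 SA[11]=10  'dedafbce'
  #12 SA[12]=17  'e'
  #13 SA[13]=5  'ebcdddedafbce'
  #14 SA[14]=11  'edafbce'
  #15 SA[15]=3  'faebcdddedafbce'
  #16 SA[16]=14  'fbce'
  #17 SA[17]=2  'ffaebcdddedafbce'

SA = [4, 13, 6, 15, 1, 7, 16, 12, 0, 8, 9, 10, 17, 5, 11, 3, 14, 2]
i: (SA[i-1],SA[i]) lcp shared
  1: (4,13) 1 'a'
  2: (13,6) 0 ''
  3: (6,15) 2 'bc'
  4: (15,1) 1 'b'
  5: (1,7) 0 ''
  6: (7,16) 1 'c'
  7: (16,12) 0 ''
  8: (12,0) 1 'd'
  9: (0,8) 1 'd'
  10: (8,9) 2 'dd'
  11: (9,10) 1 'd'
  12: (10,17) 0 ''
  13: (17,5) 1 'e'
  14: (5,11) 1 'e'
  15: (11,3) 0 ''
  16: (3,14) 1 'f'
  17: (14,2) 1 'f'

n(n+1)/2 = 18·19/2 = 171
Σ LCP = 0 + 1 + 0 + 2 + 1 + 0 + 1 + 0 + 1 + 1 + 2 + 1 + 0 + 1 + 1 + 0 + 1 + 1 = 14
distinct = 171 − 14 = 157

157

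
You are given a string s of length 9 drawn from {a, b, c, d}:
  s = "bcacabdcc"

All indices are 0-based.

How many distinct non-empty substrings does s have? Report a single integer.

39

rank | idx | suffix
   0 |   4 | abdcc
   1 |   2 | acabdcc
   2 |   0 | bcacabdcc
   3 |   5 | bdcc
   4 |   8 | c
   5 |   3 | cabdcc
   6 |   1 | cacabdcc
   7 |   7 | cc
   8 |   6 | dcc

SA = [4, 2, 0, 5, 8, 3, 1, 7, 6]
i: (SA[i-1],SA[i]) lcp shared
  1: (4,2) 1 'a'
  2: (2,0) 0 ''
  3: (0,5) 1 'b'
  4: (5,8) 0 ''
  5: (8,3) 1 'c'
  6: (3,1) 2 'ca'
  7: (1,7) 1 'c'
  8: (7,6) 0 ''

n(n+1)/2 = 9·10/2 = 45
Σ LCP = 0 + 1 + 0 + 1 + 0 + 1 + 2 + 1 + 0 = 6
distinct = 45 − 6 = 39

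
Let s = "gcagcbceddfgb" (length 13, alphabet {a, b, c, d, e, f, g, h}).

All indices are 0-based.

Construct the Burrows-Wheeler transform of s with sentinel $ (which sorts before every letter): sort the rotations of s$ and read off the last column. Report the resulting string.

rank  rotation        last
    0  $gcagcbceddfgb  b
    1  agcbceddfgb$gc  c
    2  b$gcagcbceddfg  g
    3  bceddfgb$gcagc  c
    4  cagcbceddfgb$g  g
    5  cbceddfgb$gcag  g
    6  ceddfgb$gcagcb  b
    7  ddfgb$gcagcbce  e
    8  dfgb$gcagcbced  d
    9  eddfgb$gcagcbc  c
   10  fgb$gcagcbcedd  d
   11  gb$gcagcbceddf  f
   12  gcagcbceddfgb$  $
   13  gcbceddfgb$gca  a

bcgcggbedcdf$a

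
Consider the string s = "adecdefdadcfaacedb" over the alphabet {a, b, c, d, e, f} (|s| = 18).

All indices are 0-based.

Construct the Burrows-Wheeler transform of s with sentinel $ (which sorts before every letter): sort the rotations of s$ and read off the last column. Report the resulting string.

rank  rotation             last
    0  $adecdefdadcfaacedb  b
    1  aacedb$adecdefdadcf  f
    2  acedb$adecdefdadcfa  a
    3  adcfaacedb$adecdefd  d
    4  adecdefdadcfaacedb$  $
    5  b$adecdefdadcfaaced  d
    6  cdefdadcfaacedb$ade  e
    7  cedb$adecdefdadcfaa  a
    8  cfaacedb$adecdefdad  d
    9  dadcfaacedb$adecdef  f
   10  db$adecdefdadcfaace  e
   11  dcfaacedb$adecdefda  a
   12  decdefdadcfaacedb$a  a
   13  defdadcfaacedb$adec  c
   14  ecdefdadcfaacedb$ad  d
   15  edb$adecdefdadcfaac  c
   16  efdadcfaacedb$adecd  d
   17  faacedb$adecdefdadc  c
   18  fdadcfaacedb$adecde  e

bfad$deadfeaacdcdce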